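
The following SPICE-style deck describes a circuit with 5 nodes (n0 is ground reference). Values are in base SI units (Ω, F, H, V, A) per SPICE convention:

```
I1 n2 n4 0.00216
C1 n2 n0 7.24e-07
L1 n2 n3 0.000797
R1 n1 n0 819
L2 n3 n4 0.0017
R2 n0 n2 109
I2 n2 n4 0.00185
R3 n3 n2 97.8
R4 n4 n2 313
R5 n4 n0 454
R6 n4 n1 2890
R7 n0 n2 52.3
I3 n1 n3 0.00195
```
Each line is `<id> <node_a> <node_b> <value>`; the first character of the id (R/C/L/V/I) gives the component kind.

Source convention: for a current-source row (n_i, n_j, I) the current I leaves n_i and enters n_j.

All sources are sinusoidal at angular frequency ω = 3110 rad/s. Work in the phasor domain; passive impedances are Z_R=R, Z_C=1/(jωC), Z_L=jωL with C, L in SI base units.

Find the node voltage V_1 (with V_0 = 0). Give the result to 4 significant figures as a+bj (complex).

Element admittances at ω=3110 rad/s:
  I1: injects 0.00216 A into n4 (from n2)
  Y(C1) = 0.000+0.002252j S between n2,n0
  Y(L1) = 0.000-0.4034j S between n2,n3
  Y(R1) = 0.001221+0.000j S between n1,n0
  Y(L2) = 0.000-0.1891j S between n3,n4
  Y(R2) = 0.009174+0.000j S between n0,n2
  I2: injects 0.00185 A into n4 (from n2)
  Y(R3) = 0.01022+0.000j S between n3,n2
  Y(R4) = 0.003195+0.000j S between n4,n2
  Y(R5) = 0.002203+0.000j S between n4,n0
  Y(R6) = 0.0003460+0.000j S between n4,n1
  Y(R7) = 0.01912+0.000j S between n0,n2
  I3: injects 0.00195 A into n3 (from n1)
Assemble and solve the 4×4 MNA system:
  V(n1)=-1.233+0.005629j  V(n2)=0.04881-0.006111j  V(n3)=0.04955+0.007254j  V(n4)=0.05042+0.02549j

-1.233+0.005629j V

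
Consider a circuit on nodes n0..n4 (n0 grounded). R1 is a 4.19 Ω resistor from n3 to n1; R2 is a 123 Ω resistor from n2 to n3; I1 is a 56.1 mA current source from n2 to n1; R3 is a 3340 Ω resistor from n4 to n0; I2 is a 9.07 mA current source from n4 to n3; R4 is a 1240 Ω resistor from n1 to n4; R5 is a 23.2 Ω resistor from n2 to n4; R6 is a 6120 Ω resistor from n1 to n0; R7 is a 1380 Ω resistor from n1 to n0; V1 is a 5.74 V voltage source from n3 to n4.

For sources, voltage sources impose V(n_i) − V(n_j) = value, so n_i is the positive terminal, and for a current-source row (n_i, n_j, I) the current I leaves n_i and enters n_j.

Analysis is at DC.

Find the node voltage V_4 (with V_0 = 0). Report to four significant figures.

-4.449 V

Apply KCL at each of the 4 non-ground nodes and solve the resulting linear system.
Node n1: branches {R1, I1, R4, R6, R7} → V_1 = 1.500
Node n2: branches {R2, I1, R5} → V_2 = -4.633
Node n3: branches {R1, R2, I2, V1} → V_3 = 1.291
Node n4: branches {R3, I2, R4, R5, V1} → V_4 = -4.449
Source currents: i(V1)=0.01088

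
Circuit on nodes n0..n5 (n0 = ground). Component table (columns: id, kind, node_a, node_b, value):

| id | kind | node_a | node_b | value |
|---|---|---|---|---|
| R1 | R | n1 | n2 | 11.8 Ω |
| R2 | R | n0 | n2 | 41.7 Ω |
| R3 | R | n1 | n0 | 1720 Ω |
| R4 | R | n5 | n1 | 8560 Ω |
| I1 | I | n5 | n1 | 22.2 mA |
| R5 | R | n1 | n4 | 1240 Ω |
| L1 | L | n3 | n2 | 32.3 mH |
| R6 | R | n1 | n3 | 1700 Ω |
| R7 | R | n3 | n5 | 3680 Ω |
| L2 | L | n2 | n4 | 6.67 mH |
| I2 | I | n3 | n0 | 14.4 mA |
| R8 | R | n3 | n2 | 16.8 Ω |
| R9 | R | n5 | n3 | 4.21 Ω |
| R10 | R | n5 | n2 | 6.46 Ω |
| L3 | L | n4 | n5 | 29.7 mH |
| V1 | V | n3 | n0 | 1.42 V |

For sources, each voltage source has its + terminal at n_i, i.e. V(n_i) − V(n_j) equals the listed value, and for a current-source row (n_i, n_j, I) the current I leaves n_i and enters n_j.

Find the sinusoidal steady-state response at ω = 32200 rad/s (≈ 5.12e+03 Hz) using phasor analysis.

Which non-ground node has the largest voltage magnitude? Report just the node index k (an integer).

1

MNA unknowns: 5 node voltages V₁..V_5 plus 1 source current (V1)
R1: Y=0.08475+0.000j on G[1,2]
R2: Y=0.02398+0.000j on G[0,2]
R3: Y=0.0005814+0.000j on G[1,0]
R4: Y=0.0001168+0.000j on G[5,1]
I1: z[5]−=0.0222, z[1]+=0.0222
R5: Y=0.0008065+0.000j on G[1,4]
L1: Y=0.000-0.0009615j on G[3,2]
R6: Y=0.0005882+0.000j on G[1,3]
R7: Y=0.0002717+0.000j on G[3,5]
L2: Y=0.000-0.004656j on G[2,4]
I2: z[3]−=0.0144, z[0]+=0.0144
R8: Y=0.05952+0.000j on G[3,2]
R9: Y=0.2375+0.000j on G[5,3]
R10: Y=0.1548+0.000j on G[5,2]
L3: Y=0.000-0.001046j on G[4,5]
V1: row V3−V0=1.42, i_V1 at 3,0
solve → V1=1.546-0.0003670j, V2=1.298-0.0006929j, V3=1.420+0.000j, V4=1.306+0.03332j, V5=1.316-0.0002479j
aux → i_V1=-0.04643+1.683e-05j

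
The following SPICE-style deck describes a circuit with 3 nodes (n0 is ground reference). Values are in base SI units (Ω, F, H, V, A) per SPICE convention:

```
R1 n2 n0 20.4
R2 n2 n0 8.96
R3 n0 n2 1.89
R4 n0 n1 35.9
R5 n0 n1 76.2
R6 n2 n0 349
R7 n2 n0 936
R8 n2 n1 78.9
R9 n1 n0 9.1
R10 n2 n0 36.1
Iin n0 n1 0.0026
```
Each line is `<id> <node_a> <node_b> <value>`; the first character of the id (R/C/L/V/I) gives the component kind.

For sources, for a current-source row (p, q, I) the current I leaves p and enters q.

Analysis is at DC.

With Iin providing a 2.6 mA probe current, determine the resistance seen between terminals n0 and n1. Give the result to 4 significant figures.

R_eq = 6.123 Ω

Element admittances at DC:
  Y(R1) = 0.04902 S between n2,n0
  Y(R2) = 0.1116 S between n2,n0
  Y(R3) = 0.5291 S between n0,n2
  Y(R4) = 0.02786 S between n0,n1
  Y(R5) = 0.01312 S between n0,n1
  Y(R6) = 0.002865 S between n2,n0
  Y(R7) = 0.001068 S between n2,n0
  Y(R8) = 0.01267 S between n2,n1
  Y(R9) = 0.1099 S between n1,n0
  Y(R10) = 0.02770 S between n2,n0
  Iin: injects 0.0026 A into n1 (from n0)
Assemble and solve the 2×2 MNA system:
  V(n1)=0.01592  V(n2)=0.0002749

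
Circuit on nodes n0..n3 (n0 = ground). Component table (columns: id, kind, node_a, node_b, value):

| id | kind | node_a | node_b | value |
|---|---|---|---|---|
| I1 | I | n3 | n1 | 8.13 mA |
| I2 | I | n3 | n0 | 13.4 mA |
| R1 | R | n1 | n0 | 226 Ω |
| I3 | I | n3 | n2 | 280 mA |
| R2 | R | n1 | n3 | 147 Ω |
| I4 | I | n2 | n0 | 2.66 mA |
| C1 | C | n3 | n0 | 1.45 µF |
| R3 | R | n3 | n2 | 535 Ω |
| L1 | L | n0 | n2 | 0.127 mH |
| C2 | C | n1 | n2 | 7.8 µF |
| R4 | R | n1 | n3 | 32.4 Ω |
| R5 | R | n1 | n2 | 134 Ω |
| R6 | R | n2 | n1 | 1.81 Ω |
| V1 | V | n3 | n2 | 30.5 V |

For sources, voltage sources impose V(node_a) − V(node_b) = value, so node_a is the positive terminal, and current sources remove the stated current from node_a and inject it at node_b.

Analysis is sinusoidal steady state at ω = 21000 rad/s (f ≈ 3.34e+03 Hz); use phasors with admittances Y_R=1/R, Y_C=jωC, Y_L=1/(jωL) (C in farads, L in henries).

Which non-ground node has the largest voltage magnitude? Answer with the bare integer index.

MNA unknowns: 3 node voltages V₁..V_3 plus 1 source current (V1)
I1: z[3]−=0.00813, z[1]+=0.00813
I2: z[3]−=0.0134, z[0]+=0.0134
R1: Y=0.004425+0.000j on G[1,0]
I3: z[3]−=0.28, z[2]+=0.28
R2: Y=0.006803+0.000j on G[1,3]
I4: z[2]−=0.00266, z[0]+=0.00266
C1: Y=0.000+0.03045j on G[3,0]
R3: Y=0.001869+0.000j on G[3,2]
L1: Y=0.000-0.3750j on G[0,2]
C2: Y=0.000+0.1638j on G[1,2]
R4: Y=0.03086+0.000j on G[1,3]
R5: Y=0.007463+0.000j on G[1,2]
R6: Y=0.5525+0.000j on G[2,1]
V1: row V3−V2=30.5, i_V1 at 3,2
solve → V1=4.459-0.5850j, V2=2.688-0.1039j, V3=33.19-0.1039j
aux → i_V1=-1.444-1.029j

3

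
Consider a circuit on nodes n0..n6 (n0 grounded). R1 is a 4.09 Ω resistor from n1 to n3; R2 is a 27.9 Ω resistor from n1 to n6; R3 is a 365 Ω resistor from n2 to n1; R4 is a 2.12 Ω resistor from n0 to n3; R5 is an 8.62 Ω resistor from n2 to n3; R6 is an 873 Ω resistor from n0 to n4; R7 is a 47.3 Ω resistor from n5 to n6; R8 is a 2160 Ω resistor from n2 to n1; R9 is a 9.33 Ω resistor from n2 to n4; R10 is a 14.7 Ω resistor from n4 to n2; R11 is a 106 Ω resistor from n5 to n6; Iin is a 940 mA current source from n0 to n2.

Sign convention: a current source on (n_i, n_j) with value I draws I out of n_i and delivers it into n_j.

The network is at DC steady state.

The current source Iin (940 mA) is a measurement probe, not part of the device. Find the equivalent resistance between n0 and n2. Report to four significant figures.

R_eq = 10.39 Ω

Element admittances at DC:
  Y(R1) = 0.2445 S between n1,n3
  Y(R2) = 0.03584 S between n1,n6
  Y(R3) = 0.002740 S between n2,n1
  Y(R4) = 0.4717 S between n0,n3
  Y(R5) = 0.1160 S between n2,n3
  Y(R6) = 0.001145 S between n0,n4
  Y(R7) = 0.02114 S between n5,n6
  Y(R8) = 0.0004630 S between n2,n1
  Y(R9) = 0.1072 S between n2,n4
  Y(R10) = 0.06803 S between n4,n2
  Y(R11) = 0.009434 S between n5,n6
  Iin: injects 0.94 A into n2 (from n0)
Assemble and solve the 6×6 MNA system:
  V(n1)=2.070  V(n2)=9.764  V(n3)=1.969  V(n4)=9.700  V(n5)=2.070  V(n6)=2.070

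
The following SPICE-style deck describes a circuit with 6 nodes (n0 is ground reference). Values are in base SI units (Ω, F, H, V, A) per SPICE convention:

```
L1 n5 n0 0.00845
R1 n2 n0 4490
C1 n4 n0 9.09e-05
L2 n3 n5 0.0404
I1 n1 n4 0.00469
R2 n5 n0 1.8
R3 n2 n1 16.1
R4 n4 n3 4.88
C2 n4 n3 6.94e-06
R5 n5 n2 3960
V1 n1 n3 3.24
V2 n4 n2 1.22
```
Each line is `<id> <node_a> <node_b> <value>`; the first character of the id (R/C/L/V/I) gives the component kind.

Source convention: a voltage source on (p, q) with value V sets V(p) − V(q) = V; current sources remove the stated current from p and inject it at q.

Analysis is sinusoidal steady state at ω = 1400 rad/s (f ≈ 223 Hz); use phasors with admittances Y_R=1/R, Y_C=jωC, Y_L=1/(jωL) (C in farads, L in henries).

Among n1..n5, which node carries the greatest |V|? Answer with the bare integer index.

Apply KCL at each of the 5 non-ground nodes and solve the resulting linear system.
Node n1: branches {I1, R3, V1} → V_1 = 2.022-0.06052j
Node n2: branches {R1, R3, R5, V2} → V_2 = -1.388-0.01871j
Node n3: branches {L2, R4, C2, V1} → V_3 = -1.218-0.06052j
Node n4: branches {C1, I1, R4, C2, V2} → V_4 = -0.1677-0.01871j
Node n5: branches {L1, L2, R2, R5} → V_5 = -0.009361+0.03701j
Source currents: i(V1)=-0.2165+0.002597j, i(V2)=-0.2125+0.002578j

1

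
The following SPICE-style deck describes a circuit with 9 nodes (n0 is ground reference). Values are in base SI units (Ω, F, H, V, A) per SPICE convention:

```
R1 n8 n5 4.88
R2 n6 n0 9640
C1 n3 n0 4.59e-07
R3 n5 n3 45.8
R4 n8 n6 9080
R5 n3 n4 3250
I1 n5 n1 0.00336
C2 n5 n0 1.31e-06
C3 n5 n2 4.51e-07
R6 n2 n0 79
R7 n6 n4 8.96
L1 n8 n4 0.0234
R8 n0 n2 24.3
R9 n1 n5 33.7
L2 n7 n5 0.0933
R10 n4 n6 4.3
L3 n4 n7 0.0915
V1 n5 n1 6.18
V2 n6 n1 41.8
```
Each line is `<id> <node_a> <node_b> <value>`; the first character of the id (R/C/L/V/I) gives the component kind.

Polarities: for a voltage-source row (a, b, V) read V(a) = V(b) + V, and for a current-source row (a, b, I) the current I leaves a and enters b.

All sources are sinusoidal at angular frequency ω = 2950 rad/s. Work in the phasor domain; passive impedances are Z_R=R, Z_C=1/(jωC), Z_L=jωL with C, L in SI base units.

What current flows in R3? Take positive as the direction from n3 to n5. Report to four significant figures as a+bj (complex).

0.01149-3.675e-05j A

Apply KCL at each of the 8 non-ground nodes and solve the resulting linear system.
Node n1: branches {I1, R9, V1, V2} → V_1 = -6.301+0.5621j
Node n2: branches {C3, R6, R8} → V_2 = -0.01396-0.002635j
Node n3: branches {C1, R3, R5} → V_3 = 0.4057+0.5604j
Node n4: branches {R5, R7, L1, R10, L3} → V_4 = 35.28+2.226j
Node n5: branches {R1, R3, I1, C2, C3, R9, L2, V1} → V_5 = -0.1206+0.5621j
Node n6: branches {R2, R4, R7, R10, V2} → V_6 = 35.50+0.5621j
Node n7: branches {L2, L3} → V_7 = 17.75+1.402j
Node n8: branches {R1, R4, L1} → V_8 = 0.1914-1.917j
Source currents: i(V1)=-0.1054-0.5725j, i(V2)=-0.08139+0.5725j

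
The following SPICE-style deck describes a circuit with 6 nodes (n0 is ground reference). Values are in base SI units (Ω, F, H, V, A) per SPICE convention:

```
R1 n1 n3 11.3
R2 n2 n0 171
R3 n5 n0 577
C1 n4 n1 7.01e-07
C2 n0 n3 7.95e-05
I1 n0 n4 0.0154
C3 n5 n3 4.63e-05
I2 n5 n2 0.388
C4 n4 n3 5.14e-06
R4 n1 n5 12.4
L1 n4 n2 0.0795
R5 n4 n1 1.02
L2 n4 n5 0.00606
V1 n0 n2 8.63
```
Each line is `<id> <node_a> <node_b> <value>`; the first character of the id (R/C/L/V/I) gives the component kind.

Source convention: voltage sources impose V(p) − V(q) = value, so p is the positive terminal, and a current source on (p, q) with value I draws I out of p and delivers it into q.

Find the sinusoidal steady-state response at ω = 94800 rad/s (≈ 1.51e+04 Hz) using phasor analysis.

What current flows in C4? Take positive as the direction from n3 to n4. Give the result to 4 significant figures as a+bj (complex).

Element admittances at ω=94800 rad/s:
  Y(R1) = 0.08850+0.000j S between n1,n3
  Y(R2) = 0.005848+0.000j S between n2,n0
  Y(R3) = 0.001733+0.000j S between n5,n0
  Y(C1) = 0.000+0.06645j S between n4,n1
  Y(C2) = 0.000+7.537j S between n0,n3
  I1: injects 0.0154 A into n4 (from n0)
  Y(C3) = 0.000+4.389j S between n5,n3
  I2: injects 0.388 A into n2 (from n5)
  Y(C4) = 0.000+0.4873j S between n4,n3
  Y(R4) = 0.08065+0.000j S between n1,n5
  Y(L1) = 0.000-0.0001327j S between n4,n2
  Y(R5) = 0.9804+0.000j S between n4,n1
  Y(L2) = 0.000-0.001741j S between n4,n5
  V1: constraint V(n0)−V(n2) = 8.63
Assemble and solve the 6×6 MNA system:
  V(n1)=0.01950+0.03450j  V(n2)=-8.630+0.000j  V(n3)=0.0001207+0.04944j  V(n4)=0.02232+0.02449j  V(n5)=-0.001835+0.1375j
  i(V1)=-0.4385+0.001148j

-0.01216-0.01082j A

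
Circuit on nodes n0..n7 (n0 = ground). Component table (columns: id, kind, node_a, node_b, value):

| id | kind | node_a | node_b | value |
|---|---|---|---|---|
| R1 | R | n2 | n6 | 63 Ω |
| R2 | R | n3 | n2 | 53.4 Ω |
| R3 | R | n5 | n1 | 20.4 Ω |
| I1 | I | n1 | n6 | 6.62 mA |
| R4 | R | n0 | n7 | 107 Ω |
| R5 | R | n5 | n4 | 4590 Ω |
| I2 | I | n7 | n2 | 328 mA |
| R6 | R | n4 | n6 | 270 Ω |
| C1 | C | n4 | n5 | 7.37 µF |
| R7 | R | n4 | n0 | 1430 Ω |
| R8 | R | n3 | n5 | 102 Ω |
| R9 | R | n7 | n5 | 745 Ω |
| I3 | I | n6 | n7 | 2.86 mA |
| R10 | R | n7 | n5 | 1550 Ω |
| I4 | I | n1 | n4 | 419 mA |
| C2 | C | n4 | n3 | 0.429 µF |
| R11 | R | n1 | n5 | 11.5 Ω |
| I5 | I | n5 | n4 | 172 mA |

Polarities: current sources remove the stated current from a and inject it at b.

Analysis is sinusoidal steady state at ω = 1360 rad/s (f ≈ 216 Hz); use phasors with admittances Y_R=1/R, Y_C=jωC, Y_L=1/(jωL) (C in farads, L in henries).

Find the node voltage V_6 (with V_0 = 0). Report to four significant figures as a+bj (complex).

147.1-8.593j V

Apply KCL at each of the 7 non-ground nodes and solve the resulting linear system.
Node n1: branches {R3, I1, I4, R11} → V_1 = 106.8+16.52j
Node n2: branches {R1, R2, I2} → V_2 = 151.8-1.566j
Node n3: branches {R2, R8, C2} → V_3 = 138.3+4.390j
Node n4: branches {R5, R6, C1, R7, I4, C2, I5} → V_4 = 125.7-38.71j
Node n5: branches {R3, R5, C1, R8, R9, R10, R11, I5} → V_5 = 110.0+16.52j
Node n6: branches {R1, I1, R6, I3} → V_6 = 147.1-8.593j
Node n7: branches {R4, I2, R9, I3, R10} → V_7 = -9.407+2.896j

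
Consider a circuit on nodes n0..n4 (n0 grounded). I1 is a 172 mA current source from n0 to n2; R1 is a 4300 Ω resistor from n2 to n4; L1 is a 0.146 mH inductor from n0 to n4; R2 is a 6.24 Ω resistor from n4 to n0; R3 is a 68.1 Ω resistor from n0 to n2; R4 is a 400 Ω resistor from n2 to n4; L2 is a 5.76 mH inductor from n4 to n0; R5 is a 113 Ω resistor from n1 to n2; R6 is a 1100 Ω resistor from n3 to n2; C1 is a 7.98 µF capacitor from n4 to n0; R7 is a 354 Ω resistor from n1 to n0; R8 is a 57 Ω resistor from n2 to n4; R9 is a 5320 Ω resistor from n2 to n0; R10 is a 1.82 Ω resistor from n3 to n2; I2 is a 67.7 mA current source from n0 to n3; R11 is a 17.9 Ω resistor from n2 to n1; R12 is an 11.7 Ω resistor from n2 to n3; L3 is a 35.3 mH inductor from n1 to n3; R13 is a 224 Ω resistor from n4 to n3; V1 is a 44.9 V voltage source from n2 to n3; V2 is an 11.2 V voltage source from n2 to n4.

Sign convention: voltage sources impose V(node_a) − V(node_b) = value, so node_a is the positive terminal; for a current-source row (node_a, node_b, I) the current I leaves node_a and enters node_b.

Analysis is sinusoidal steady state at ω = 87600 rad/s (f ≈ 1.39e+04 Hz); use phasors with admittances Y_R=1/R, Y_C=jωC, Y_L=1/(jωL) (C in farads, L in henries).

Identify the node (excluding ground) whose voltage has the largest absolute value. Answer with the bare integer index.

Apply KCL at each of the 4 non-ground nodes and solve the resulting linear system.
Node n1: branches {R5, R7, R11, L3} → V_1 = 10.75+0.1512j
Node n2: branches {I1, R1, R3, R4, R5, R6, R8, R9, R10, R11, R12, V1, V2} → V_2 = 11.22-0.06417j
Node n3: branches {R6, R10, I2, R12, L3, R13, V1} → V_3 = -33.68-0.06417j
Node n4: branches {R1, L1, R2, R4, L2, C1, R8, R13, V2} → V_4 = 0.01747-0.06417j
Source currents: i(V1)=-28.77+0.01437j, i(V2)=-0.03414+0.0005271j

3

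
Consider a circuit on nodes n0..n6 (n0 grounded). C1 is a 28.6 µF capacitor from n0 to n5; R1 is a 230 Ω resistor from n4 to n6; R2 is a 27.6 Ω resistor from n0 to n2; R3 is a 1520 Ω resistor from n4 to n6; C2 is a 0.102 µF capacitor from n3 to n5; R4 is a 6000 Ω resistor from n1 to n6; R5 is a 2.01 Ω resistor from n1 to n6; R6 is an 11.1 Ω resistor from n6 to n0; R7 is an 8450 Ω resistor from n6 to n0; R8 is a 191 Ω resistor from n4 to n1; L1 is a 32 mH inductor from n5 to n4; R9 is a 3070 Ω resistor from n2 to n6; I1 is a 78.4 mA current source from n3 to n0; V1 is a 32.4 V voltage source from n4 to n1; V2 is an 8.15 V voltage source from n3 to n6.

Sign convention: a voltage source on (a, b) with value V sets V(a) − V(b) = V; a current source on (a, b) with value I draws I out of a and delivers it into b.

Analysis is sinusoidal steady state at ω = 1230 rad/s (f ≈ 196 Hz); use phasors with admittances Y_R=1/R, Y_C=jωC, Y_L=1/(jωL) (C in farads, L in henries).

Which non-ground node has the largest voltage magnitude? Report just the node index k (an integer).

5

Apply KCL at each of the 6 non-ground nodes and solve the resulting linear system.
Node n1: branches {R4, R5, R8, V1} → V_1 = -19.32+15.45j
Node n2: branches {R2, R9} → V_2 = -0.1445+0.1166j
Node n3: branches {C2, I1, V2} → V_3 = -8.067+13.09j
Node n4: branches {R1, R3, R8, L1, V1} → V_4 = 13.08+15.45j
Node n5: branches {C1, C2, L1} → V_5 = -33.69-39.51j
Node n6: branches {R1, R3, R4, R5, R6, R7, R9, V2} → V_6 = -16.22+13.09j
Source currents: i(V1)=-1.713+1.176j, i(V2)=-0.07180-0.003214j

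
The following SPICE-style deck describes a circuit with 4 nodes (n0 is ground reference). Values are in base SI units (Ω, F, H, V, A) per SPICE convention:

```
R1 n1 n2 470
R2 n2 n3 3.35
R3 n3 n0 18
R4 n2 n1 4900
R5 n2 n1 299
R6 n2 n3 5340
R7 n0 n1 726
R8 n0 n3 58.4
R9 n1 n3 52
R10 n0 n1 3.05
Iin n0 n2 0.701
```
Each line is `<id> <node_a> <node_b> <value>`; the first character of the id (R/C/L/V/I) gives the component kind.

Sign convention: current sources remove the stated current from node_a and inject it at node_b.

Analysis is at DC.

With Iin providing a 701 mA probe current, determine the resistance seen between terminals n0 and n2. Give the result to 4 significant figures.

R_eq = 13.37 Ω

Apply KCL at each of the 3 non-ground nodes and solve the resulting linear system.
Node n1: branches {R1, R4, R5, R7, R9, R10} → V_1 = 0.5409
Node n2: branches {R1, R2, R4, R5, R6, Iin} → V_2 = 9.374
Node n3: branches {R2, R3, R6, R8, R9} → V_3 = 7.195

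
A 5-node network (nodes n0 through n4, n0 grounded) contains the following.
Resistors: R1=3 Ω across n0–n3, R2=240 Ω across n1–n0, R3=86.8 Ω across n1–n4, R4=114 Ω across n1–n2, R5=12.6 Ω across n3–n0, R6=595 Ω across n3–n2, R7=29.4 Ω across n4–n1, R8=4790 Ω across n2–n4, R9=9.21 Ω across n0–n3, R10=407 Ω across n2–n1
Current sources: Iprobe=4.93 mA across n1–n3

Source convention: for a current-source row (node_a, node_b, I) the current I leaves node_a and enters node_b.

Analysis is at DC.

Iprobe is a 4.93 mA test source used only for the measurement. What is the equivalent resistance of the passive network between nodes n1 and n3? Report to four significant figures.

R_eq = 178.6 Ω

Element admittances at DC:
  Y(R1) = 0.3333 S between n0,n3
  Y(R2) = 0.004167 S between n1,n0
  Y(R3) = 0.01152 S between n1,n4
  Y(R4) = 0.008772 S between n1,n2
  Y(R5) = 0.07937 S between n3,n0
  Y(R6) = 0.001681 S between n3,n2
  Y(R7) = 0.03401 S between n4,n1
  Y(R8) = 0.0002088 S between n2,n4
  Y(R9) = 0.1086 S between n0,n3
  Y(R10) = 0.002457 S between n2,n1
  Iprobe: injects 0.00493 A into n3 (from n1)
Assemble and solve the 4×4 MNA system:
  V(n1)=-0.8735  V(n2)=-0.7607  V(n3)=0.006982  V(n4)=-0.8730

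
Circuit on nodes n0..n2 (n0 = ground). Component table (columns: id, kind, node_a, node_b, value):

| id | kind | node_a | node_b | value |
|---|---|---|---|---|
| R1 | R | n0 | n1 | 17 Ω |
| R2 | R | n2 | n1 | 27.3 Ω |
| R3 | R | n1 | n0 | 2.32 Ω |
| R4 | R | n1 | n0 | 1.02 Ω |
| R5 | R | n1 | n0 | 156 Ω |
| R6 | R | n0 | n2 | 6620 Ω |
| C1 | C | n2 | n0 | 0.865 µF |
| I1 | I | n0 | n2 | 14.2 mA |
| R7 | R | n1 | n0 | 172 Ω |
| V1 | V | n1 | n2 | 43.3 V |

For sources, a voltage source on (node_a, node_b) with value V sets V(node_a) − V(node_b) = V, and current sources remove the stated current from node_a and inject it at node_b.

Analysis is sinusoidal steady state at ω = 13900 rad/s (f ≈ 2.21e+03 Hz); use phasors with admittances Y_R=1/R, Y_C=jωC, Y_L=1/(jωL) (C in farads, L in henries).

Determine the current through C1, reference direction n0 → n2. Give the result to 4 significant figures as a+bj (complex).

Apply KCL at each of the 2 non-ground nodes and solve the resulting linear system.
Node n1: branches {R1, R2, R3, R4, R5, R7, V1} → V_1 = 0.01684+0.3510j
Node n2: branches {R2, R6, C1, I1, V1} → V_2 = -43.28+0.3510j
Source currents: i(V1)=-1.611-0.5204j

0.004220+0.5204j A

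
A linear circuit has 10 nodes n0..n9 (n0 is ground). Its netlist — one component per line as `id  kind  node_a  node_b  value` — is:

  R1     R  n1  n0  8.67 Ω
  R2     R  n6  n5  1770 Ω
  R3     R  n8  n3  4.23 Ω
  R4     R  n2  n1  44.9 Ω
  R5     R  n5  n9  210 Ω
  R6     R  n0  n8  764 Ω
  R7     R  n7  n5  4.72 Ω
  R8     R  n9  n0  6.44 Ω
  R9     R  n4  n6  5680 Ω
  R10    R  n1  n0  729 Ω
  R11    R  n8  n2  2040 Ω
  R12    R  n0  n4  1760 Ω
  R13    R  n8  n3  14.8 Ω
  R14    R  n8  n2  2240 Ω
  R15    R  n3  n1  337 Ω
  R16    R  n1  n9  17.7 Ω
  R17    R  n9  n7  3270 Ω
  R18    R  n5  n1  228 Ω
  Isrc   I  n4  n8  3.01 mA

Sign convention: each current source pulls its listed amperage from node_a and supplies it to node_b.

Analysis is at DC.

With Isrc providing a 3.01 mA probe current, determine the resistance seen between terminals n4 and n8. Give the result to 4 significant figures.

R_eq = 1624. Ω

Element admittances at DC:
  Y(R1) = 0.1153 S between n1,n0
  Y(R2) = 0.0005650 S between n6,n5
  Y(R3) = 0.2364 S between n8,n3
  Y(R4) = 0.02227 S between n2,n1
  Y(R5) = 0.004762 S between n5,n9
  Y(R6) = 0.001309 S between n0,n8
  Y(R7) = 0.2119 S between n7,n5
  Y(R8) = 0.1553 S between n9,n0
  Y(R9) = 0.0001761 S between n4,n6
  Y(R10) = 0.001372 S between n1,n0
  Y(R11) = 0.0004902 S between n8,n2
  Y(R12) = 0.0005682 S between n0,n4
  Y(R13) = 0.06757 S between n8,n3
  Y(R14) = 0.0004464 S between n8,n2
  Y(R15) = 0.002967 S between n3,n1
  Y(R16) = 0.05650 S between n1,n9
  Y(R17) = 0.0003058 S between n9,n7
  Y(R18) = 0.004386 S between n5,n1
  Isrc: injects 0.00301 A into n8 (from n4)
Assemble and solve the 9×9 MNA system:
  V(n1)=0.01183  V(n2)=0.03531  V(n3)=0.5881  V(n4)=-4.296  V(n5)=-0.05376  V(n6)=-1.062  V(n7)=-0.05368  V(n8)=0.5937  V(n9)=0.001825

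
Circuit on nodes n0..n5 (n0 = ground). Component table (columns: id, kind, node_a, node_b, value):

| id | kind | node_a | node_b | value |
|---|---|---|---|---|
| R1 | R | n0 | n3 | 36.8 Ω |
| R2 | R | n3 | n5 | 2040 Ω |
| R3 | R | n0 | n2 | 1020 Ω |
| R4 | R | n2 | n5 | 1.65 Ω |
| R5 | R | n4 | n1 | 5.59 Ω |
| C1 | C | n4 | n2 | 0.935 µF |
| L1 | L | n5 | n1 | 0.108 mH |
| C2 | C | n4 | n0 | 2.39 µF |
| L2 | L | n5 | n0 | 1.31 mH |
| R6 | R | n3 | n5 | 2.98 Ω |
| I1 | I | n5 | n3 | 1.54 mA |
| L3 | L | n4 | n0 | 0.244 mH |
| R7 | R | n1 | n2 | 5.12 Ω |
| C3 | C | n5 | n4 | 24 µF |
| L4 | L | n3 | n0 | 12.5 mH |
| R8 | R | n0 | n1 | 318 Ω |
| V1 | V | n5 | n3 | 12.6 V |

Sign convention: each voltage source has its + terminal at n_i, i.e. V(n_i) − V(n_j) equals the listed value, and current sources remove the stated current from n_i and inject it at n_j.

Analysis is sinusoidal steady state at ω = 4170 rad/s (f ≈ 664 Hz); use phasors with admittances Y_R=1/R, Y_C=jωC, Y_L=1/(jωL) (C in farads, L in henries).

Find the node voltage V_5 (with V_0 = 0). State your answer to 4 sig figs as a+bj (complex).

MNA unknowns: 5 node voltages V₁..V_5 plus 1 source current (V1)
R1: Y=0.02717+0.000j on G[0,3]
R2: Y=0.0004902+0.000j on G[3,5]
R3: Y=0.0009804+0.000j on G[0,2]
R4: Y=0.6061+0.000j on G[2,5]
R5: Y=0.1789+0.000j on G[4,1]
C1: Y=0.000+0.003899j on G[4,2]
L1: Y=0.000-2.220j on G[5,1]
C2: Y=0.000+0.009966j on G[4,0]
L2: Y=0.000-0.1831j on G[5,0]
R6: Y=0.3356+0.000j on G[3,5]
I1: z[5]−=0.00154, z[3]+=0.00154
L3: Y=0.000-0.9828j on G[4,0]
R7: Y=0.1953+0.000j on G[1,2]
C3: Y=0.000+0.1001j on G[5,4]
L4: Y=0.000-0.01918j on G[3,0]
R8: Y=0.003145+0.000j on G[0,1]
V1: row V5−V3=12.6, i_V1 at 5,3
solve → V1=1.450-0.2208j, V2=1.485-0.1365j, V3=-11.10-0.09960j, V4=-0.06737+0.3245j, V5=1.502-0.09960j
aux → i_V1=-4.539+0.2102j

1.502-0.09960j V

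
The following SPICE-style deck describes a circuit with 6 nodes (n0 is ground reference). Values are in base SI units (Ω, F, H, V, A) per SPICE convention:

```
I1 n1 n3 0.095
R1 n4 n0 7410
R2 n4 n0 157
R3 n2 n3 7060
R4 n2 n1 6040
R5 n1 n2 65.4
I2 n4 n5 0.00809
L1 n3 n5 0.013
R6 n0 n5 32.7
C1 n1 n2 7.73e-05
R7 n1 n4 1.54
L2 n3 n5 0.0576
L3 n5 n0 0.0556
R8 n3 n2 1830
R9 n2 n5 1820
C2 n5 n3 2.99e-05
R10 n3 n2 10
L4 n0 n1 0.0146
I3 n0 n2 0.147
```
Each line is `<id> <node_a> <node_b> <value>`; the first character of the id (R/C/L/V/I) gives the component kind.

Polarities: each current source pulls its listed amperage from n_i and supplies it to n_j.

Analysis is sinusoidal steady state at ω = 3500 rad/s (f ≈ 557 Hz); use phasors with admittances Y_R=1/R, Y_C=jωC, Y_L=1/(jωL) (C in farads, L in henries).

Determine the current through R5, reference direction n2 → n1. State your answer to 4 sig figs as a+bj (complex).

Apply KCL at each of the 5 non-ground nodes and solve the resulting linear system.
Node n1: branches {I1, R4, R5, C1, R7, L4} → V_1 = 3.105+2.051j
Node n2: branches {R3, R4, R5, C1, R8, R9, R10, I3} → V_2 = 2.964+1.440j
Node n3: branches {I1, R3, L1, L2, R8, C2, R10} → V_3 = 3.127+0.9651j
Node n4: branches {R1, R2, I2, R7} → V_4 = 3.061+2.031j
Node n5: branches {I2, L1, R6, L2, L3, R9, C2} → V_5 = 2.511+1.977j

-0.002153-0.009343j A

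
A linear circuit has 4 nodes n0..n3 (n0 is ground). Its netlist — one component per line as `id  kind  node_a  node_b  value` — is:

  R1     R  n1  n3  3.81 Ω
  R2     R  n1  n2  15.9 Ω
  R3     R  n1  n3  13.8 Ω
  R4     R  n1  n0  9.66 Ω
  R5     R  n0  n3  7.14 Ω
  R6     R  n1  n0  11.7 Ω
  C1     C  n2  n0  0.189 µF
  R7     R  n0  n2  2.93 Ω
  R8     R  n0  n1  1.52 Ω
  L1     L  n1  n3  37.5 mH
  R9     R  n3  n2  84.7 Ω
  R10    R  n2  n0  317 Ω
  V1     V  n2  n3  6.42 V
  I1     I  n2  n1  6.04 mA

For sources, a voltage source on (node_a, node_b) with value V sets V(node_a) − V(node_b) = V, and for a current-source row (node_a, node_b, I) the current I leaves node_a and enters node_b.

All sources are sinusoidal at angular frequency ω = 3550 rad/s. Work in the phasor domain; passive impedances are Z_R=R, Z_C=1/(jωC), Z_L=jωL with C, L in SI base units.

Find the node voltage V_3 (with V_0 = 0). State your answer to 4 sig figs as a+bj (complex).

MNA unknowns: 3 node voltages V₁..V_3 plus 1 source current (V1)
R1: Y=0.2625+0.000j on G[1,3]
R2: Y=0.06289+0.000j on G[1,2]
R3: Y=0.07246+0.000j on G[1,3]
R4: Y=0.1035+0.000j on G[1,0]
R5: Y=0.1401+0.000j on G[0,3]
R6: Y=0.08547+0.000j on G[1,0]
C1: Y=0.000+0.0006710j on G[2,0]
R7: Y=0.3413+0.000j on G[0,2]
R8: Y=0.6579+0.000j on G[0,1]
L1: Y=0.000-0.007512j on G[1,3]
R9: Y=0.01181+0.000j on G[3,2]
R10: Y=0.003155+0.000j on G[2,0]
V1: row V2−V3=6.42, i_V1 at 2,3
I1: z[2]−=0.00604, z[1]+=0.00604
solve → V1=-0.7248+0.009074j, V2=3.123-0.02018j, V3=-3.297-0.02018j
aux → i_V1=-1.399+0.006698j

-3.297-0.02018j V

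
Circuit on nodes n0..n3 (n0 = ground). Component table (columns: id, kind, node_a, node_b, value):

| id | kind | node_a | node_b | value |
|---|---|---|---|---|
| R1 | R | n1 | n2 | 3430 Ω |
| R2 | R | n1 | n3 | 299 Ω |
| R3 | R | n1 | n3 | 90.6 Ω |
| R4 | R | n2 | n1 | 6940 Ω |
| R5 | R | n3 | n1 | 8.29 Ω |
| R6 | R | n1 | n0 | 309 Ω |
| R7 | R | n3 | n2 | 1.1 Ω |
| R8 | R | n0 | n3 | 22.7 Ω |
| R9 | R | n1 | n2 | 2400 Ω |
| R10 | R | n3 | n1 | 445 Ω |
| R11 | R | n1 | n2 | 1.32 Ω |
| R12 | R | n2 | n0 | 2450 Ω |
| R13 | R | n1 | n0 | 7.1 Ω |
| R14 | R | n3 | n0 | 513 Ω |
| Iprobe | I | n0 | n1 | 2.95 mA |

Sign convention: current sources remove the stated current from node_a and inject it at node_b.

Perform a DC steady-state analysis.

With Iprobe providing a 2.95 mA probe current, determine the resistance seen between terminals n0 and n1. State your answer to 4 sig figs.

R_eq = 5.350 Ω

Apply KCL at each of the 3 non-ground nodes and solve the resulting linear system.
Node n1: branches {R1, R2, R3, R4, R5, R6, R9, R10, R11, R13, Iprobe} → V_1 = 0.01578
Node n2: branches {R1, R4, R7, R9, R11, R12} → V_2 = 0.01511
Node n3: branches {R2, R3, R5, R7, R8, R10, R14} → V_3 = 0.01456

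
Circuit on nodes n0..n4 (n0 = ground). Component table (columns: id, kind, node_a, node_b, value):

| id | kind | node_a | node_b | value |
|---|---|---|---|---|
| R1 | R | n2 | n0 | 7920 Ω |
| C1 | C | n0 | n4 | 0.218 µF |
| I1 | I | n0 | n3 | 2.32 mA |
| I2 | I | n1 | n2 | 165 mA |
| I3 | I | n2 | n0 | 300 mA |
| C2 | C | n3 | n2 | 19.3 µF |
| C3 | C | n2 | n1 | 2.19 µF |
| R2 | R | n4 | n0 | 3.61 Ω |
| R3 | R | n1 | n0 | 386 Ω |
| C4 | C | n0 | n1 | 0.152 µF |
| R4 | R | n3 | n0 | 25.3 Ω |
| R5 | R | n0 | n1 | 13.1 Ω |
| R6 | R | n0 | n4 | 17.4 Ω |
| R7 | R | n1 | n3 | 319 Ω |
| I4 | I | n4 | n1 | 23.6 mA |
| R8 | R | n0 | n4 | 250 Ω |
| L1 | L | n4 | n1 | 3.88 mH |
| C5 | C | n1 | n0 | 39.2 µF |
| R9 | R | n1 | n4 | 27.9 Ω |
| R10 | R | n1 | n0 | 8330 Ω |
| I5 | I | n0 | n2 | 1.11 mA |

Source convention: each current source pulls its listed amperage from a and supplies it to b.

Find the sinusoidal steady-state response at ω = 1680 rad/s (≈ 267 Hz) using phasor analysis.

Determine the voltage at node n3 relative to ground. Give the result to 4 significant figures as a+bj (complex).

MNA unknowns: 4 node voltages V₁..V_4
R1: Y=0.0001263+0.000j on G[2,0]
C1: Y=0.000+0.0003662j on G[0,4]
I1: z[0]−=0.00232, z[3]+=0.00232
I2: z[1]−=0.165, z[2]+=0.165
I3: z[2]−=0.3, z[0]+=0.3
C2: Y=0.000+0.03242j on G[3,2]
C3: Y=0.000+0.003679j on G[2,1]
R2: Y=0.2770+0.000j on G[4,0]
R3: Y=0.002591+0.000j on G[1,0]
C4: Y=0.000+0.0002554j on G[0,1]
R4: Y=0.03953+0.000j on G[3,0]
R5: Y=0.07634+0.000j on G[0,1]
R6: Y=0.05747+0.000j on G[0,4]
R7: Y=0.003135+0.000j on G[1,3]
I4: z[4]−=0.0236, z[1]+=0.0236
R8: Y=0.004000+0.000j on G[0,4]
L1: Y=0.000-0.1534j on G[4,1]
C5: Y=0.000+0.06586j on G[1,0]
R9: Y=0.03584+0.000j on G[1,4]
R10: Y=0.0001200+0.000j on G[1,0]
I5: z[0]−=0.00111, z[2]+=0.00111
solve → V1=-1.008-0.2507j, V2=-2.634+3.773j, V3=-2.803+0.1106j, V4=-0.3611+0.2415j

-2.803+0.1106j V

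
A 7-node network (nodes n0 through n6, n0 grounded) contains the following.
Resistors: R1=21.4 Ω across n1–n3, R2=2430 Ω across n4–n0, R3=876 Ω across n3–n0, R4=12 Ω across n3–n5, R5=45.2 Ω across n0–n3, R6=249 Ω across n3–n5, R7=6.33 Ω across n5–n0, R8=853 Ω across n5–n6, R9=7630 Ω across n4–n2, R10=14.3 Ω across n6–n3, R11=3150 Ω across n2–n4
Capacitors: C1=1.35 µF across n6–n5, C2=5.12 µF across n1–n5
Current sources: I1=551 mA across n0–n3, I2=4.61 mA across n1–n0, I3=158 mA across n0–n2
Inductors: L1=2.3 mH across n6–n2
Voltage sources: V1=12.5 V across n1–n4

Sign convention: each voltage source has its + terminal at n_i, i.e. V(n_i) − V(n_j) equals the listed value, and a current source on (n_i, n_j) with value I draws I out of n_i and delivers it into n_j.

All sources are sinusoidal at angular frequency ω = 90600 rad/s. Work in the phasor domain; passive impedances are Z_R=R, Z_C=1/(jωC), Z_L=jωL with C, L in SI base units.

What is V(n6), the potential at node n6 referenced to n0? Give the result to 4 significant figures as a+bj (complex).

Element admittances at ω=90600 rad/s:
  Y(R1) = 0.04673+0.000j S between n1,n3
  Y(R2) = 0.0004115+0.000j S between n4,n0
  Y(C1) = 0.000+0.1223j S between n6,n5
  I1: injects 0.551 A into n3 (from n0)
  Y(R3) = 0.001142+0.000j S between n3,n0
  Y(R4) = 0.08333+0.000j S between n3,n5
  Y(R5) = 0.02212+0.000j S between n0,n3
  I2: injects 0.00461 A into n0 (from n1)
  Y(R6) = 0.004016+0.000j S between n3,n5
  I3: injects 0.158 A into n2 (from n0)
  Y(L1) = 0.000-0.004799j S between n6,n2
  Y(R7) = 0.1580+0.000j S between n5,n0
  Y(R8) = 0.001172+0.000j S between n5,n6
  Y(R9) = 0.0001311+0.000j S between n4,n2
  Y(R10) = 0.06993+0.000j S between n6,n3
  Y(R11) = 0.0003175+0.000j S between n2,n4
  Y(C2) = 0.000+0.4639j S between n1,n5
  V1: constraint V(n1)−V(n4) = 12.5
Assemble and solve the 7×7 MNA system:
  V(n1)=3.597-0.1525j  V(n2)=7.093+29.40j  V(n3)=5.886-0.6189j  V(n4)=-8.903-0.1525j  V(n5)=3.615+0.09155j  V(n6)=4.330-2.024j
  i(V1)=-0.01084-0.01332j

4.330-2.024j V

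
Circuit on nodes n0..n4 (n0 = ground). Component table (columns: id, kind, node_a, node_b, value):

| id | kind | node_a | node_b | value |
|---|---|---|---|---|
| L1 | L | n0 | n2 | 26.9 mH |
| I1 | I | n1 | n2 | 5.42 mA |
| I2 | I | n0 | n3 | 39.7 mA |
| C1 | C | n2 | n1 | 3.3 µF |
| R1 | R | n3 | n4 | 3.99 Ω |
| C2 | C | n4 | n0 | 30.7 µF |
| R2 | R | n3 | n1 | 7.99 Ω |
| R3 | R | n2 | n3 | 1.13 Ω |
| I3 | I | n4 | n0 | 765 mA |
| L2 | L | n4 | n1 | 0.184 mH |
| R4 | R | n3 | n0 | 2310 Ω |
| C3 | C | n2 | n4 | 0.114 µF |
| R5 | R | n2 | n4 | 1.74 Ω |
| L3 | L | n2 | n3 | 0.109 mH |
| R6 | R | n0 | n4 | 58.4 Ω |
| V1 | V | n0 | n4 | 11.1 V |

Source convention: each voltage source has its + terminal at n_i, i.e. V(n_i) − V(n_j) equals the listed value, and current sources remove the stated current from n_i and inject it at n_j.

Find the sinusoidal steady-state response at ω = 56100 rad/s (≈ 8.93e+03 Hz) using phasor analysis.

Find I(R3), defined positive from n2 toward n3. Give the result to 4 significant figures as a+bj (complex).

Element admittances at ω=56100 rad/s:
  Y(L1) = 0.000-0.0006627j S between n0,n2
  I1: injects 0.00542 A into n2 (from n1)
  I2: injects 0.0397 A into n3 (from n0)
  Y(C1) = 0.000+0.1851j S between n2,n1
  Y(R1) = 0.2506+0.000j S between n3,n4
  Y(C2) = 0.000+1.722j S between n4,n0
  Y(R2) = 0.1252+0.000j S between n3,n1
  Y(R3) = 0.8850+0.000j S between n2,n3
  I3: injects 0.765 A into n0 (from n4)
  Y(L2) = 0.000-0.09688j S between n4,n1
  Y(R4) = 0.0004329+0.000j S between n3,n0
  Y(C3) = 0.000+0.006395j S between n2,n4
  Y(R5) = 0.5747+0.000j S between n2,n4
  Y(L3) = 0.000-0.1635j S between n2,n3
  Y(R6) = 0.01712+0.000j S between n0,n4
  V1: constraint V(n0)−V(n4) = 11.1
Assemble and solve the 5×5 MNA system:
  V(n1)=-11.05+0.02763j  V(n2)=-11.06-0.005316j  V(n3)=-11.03+0.002502j  V(n4)=-11.10+0.000j
  i(V1)=0.5305-19.11j

-0.02382-0.006918j A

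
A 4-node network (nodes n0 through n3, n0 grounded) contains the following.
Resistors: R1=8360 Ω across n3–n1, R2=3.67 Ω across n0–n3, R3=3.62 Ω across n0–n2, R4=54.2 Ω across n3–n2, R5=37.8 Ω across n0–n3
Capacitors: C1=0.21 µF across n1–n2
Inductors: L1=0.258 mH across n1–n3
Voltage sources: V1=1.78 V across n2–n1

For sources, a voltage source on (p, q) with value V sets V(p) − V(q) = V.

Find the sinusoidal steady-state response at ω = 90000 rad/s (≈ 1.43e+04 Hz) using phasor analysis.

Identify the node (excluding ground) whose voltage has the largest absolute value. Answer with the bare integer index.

Element admittances at ω=90000 rad/s:
  Y(R1) = 0.0001196+0.000j S between n3,n1
  Y(C1) = 0.000+0.01890j S between n1,n2
  Y(R2) = 0.2725+0.000j S between n0,n3
  Y(R3) = 0.2762+0.000j S between n0,n2
  Y(R4) = 0.01845+0.000j S between n3,n2
  Y(L1) = 0.000-0.04307j S between n1,n3
  Y(R5) = 0.02646+0.000j S between n0,n3
  V1: constraint V(n2)−V(n1) = 1.78
Assemble and solve the 4×4 MNA system:
  V(n1)=-1.718-0.2294j  V(n2)=0.06160-0.2294j  V(n3)=-0.05693+0.2119j
  i(V1)=-0.01920+0.03786j

1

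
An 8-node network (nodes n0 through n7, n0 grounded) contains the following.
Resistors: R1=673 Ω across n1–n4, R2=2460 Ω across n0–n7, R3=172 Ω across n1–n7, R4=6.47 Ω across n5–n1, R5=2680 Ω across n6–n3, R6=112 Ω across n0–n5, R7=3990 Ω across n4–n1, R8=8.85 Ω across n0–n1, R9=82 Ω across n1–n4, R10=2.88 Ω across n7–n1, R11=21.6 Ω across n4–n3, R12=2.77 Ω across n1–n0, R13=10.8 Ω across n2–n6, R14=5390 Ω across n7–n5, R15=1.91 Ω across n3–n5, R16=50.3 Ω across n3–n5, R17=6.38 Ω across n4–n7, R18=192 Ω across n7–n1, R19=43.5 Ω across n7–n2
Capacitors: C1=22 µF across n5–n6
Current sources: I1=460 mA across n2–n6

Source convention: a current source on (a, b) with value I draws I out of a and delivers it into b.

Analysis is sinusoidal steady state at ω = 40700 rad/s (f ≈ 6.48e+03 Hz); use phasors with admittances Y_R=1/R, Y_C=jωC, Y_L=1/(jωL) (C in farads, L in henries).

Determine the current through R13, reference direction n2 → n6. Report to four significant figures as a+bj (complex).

-0.3788+0.001483j A

Element admittances at ω=40700 rad/s:
  Y(R1) = 0.001486+0.000j S between n1,n4
  Y(R2) = 0.0004065+0.000j S between n0,n7
  Y(R3) = 0.005814+0.000j S between n1,n7
  Y(R4) = 0.1546+0.000j S between n5,n1
  Y(R5) = 0.0003731+0.000j S between n6,n3
  Y(R6) = 0.008929+0.000j S between n0,n5
  Y(R7) = 0.0002506+0.000j S between n4,n1
  Y(R8) = 0.1130+0.000j S between n0,n1
  Y(C1) = 0.000+0.8954j S between n5,n6
  Y(R9) = 0.01220+0.000j S between n1,n4
  Y(R10) = 0.3472+0.000j S between n7,n1
  Y(R11) = 0.04630+0.000j S between n4,n3
  Y(R12) = 0.3610+0.000j S between n1,n0
  Y(R13) = 0.09259+0.000j S between n2,n6
  Y(R14) = 0.0001855+0.000j S between n7,n5
  Y(R15) = 0.5236+0.000j S between n3,n5
  Y(R16) = 0.01988+0.000j S between n3,n5
  Y(R17) = 0.1567+0.000j S between n4,n7
  Y(R18) = 0.005208+0.000j S between n7,n1
  Y(R19) = 0.02299+0.000j S between n7,n2
  I1: injects 0.46 A into n6 (from n2)
Assemble and solve the 7×7 MNA system:
  V(n1)=-0.006937-0.0001268j  V(n2)=-3.713-0.06779j  V(n3)=0.3424+0.006203j  V(n4)=-0.05710-0.001056j  V(n5)=0.3765+0.006884j  V(n6)=0.3782-0.08381j  V(n7)=-0.1796-0.003283j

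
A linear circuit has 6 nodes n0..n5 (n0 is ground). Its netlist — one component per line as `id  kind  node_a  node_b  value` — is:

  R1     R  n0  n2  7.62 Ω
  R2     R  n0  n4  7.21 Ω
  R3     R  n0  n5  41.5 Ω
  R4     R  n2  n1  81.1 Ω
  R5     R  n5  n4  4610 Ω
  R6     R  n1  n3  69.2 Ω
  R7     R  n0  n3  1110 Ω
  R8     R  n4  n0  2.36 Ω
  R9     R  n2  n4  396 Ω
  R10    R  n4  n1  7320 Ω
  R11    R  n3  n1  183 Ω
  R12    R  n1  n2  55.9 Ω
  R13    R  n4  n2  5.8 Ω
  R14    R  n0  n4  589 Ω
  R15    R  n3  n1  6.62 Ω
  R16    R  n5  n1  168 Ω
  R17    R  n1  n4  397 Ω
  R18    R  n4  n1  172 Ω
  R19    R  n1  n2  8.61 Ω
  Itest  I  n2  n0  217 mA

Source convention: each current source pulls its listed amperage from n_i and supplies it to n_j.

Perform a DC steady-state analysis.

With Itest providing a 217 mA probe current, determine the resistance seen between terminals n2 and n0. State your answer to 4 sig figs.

R_eq = 3.644 Ω

MNA unknowns: 5 node voltages V₁..V_5
R1: Y=0.1312 on G[0,2]
R2: Y=0.1387 on G[0,4]
R3: Y=0.02410 on G[0,5]
R4: Y=0.01233 on G[2,1]
R5: Y=0.0002169 on G[5,4]
R6: Y=0.01445 on G[1,3]
R7: Y=0.0009009 on G[0,3]
R8: Y=0.4237 on G[4,0]
R9: Y=0.002525 on G[2,4]
R10: Y=0.0001366 on G[4,1]
R11: Y=0.005464 on G[3,1]
R12: Y=0.01789 on G[1,2]
R13: Y=0.1724 on G[4,2]
R14: Y=0.001698 on G[0,4]
R15: Y=0.1511 on G[3,1]
R16: Y=0.005952 on G[5,1]
R17: Y=0.002519 on G[1,4]
R18: Y=0.005814 on G[4,1]
R19: Y=0.1161 on G[1,2]
Itest: z[2]−=0.217, z[0]+=0.217
solve → V1=-0.7314, V2=-0.7908, V3=-0.7275, V4=-0.1933, V5=-0.1452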